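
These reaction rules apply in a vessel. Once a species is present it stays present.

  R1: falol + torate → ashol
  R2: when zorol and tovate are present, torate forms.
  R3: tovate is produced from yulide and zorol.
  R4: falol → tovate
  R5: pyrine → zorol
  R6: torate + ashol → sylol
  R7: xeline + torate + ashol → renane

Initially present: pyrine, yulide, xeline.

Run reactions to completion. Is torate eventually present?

pyrine present → zorol forms (R5).
yulide and zorol present → tovate forms (R3).
zorol and tovate present → torate forms (R2).

Yes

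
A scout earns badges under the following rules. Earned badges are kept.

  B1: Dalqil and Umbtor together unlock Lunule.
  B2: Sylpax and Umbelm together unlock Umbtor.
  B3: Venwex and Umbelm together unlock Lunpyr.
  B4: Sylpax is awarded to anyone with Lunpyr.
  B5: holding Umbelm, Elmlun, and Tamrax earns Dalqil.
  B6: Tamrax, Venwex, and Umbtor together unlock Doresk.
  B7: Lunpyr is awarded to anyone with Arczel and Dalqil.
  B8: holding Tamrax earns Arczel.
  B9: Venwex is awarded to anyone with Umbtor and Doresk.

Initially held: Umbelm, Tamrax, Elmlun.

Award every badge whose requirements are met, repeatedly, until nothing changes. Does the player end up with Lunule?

Yes

With Umbelm, Elmlun, and Tamrax, Dalqil is earned (B5).
With Tamrax, Arczel is earned (B8).
With Arczel and Dalqil, Lunpyr is earned (B7).
With Lunpyr, Sylpax is earned (B4).
With Sylpax and Umbelm, Umbtor is earned (B2).
With Dalqil and Umbtor, Lunule is earned (B1).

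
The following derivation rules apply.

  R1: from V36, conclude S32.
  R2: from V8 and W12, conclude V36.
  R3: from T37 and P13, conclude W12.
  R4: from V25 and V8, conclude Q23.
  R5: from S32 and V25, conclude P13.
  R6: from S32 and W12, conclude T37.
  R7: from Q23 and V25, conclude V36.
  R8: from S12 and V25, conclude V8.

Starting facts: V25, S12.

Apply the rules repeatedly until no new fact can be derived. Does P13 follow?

From S12 and V25, R8 gives V8.
V25 and V8 hold, so Q23 follows (R4).
Q23 and V25 hold, so V36 follows (R7).
V36 holds, so S32 follows (R1).
S32 and V25 hold, so P13 follows (R5).

Yes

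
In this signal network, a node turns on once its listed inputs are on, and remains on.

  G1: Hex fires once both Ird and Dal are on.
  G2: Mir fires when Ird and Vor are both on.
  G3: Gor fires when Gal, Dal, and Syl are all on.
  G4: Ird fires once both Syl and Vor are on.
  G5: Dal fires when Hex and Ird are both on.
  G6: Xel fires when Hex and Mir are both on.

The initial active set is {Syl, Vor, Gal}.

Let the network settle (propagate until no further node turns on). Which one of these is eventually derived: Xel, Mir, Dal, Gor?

G4: Syl and Vor on → Ird on.
G2: Ird and Vor on → Mir on.
Dal would need Hex and Ird (G5), but Hex never turns on. Gor would need Gal, Dal, and Syl (G3), but Dal never turns on. Xel would need Hex and Mir (G6), but Hex never turns on.

Mir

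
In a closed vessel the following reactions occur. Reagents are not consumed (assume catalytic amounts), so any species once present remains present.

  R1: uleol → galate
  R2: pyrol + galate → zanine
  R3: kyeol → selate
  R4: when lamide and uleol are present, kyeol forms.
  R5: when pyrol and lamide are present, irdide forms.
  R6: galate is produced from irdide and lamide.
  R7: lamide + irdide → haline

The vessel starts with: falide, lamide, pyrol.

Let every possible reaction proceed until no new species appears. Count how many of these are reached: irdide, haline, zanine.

3

pyrol and lamide present → irdide forms (R5).
lamide and irdide present → haline forms (R7).
irdide and lamide present → galate forms (R6).
pyrol and galate present → zanine forms (R2).
irdide: reached.
haline: reached.
zanine: reached.
All 3 are reached.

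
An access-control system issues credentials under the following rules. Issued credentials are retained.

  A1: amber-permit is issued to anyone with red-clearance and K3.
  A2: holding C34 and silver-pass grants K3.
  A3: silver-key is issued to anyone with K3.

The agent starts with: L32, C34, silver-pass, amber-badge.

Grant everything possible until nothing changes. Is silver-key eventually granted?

Yes

Holding C34 and silver-pass grants K3 (A2).
Holding K3 grants silver-key (A3).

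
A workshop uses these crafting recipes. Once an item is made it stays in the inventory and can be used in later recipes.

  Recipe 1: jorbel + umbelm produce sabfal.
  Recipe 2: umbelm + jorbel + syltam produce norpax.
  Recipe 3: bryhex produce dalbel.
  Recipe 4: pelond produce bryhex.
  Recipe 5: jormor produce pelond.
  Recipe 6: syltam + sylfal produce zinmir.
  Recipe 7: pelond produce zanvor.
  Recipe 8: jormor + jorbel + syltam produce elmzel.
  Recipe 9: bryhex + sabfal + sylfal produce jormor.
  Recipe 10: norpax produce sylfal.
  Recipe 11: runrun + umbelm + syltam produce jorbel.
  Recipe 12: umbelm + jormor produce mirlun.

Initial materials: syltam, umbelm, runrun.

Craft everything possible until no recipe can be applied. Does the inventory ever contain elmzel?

elmzel would need jormor, jorbel, and syltam (Recipe 8), but jormor is never obtained.

No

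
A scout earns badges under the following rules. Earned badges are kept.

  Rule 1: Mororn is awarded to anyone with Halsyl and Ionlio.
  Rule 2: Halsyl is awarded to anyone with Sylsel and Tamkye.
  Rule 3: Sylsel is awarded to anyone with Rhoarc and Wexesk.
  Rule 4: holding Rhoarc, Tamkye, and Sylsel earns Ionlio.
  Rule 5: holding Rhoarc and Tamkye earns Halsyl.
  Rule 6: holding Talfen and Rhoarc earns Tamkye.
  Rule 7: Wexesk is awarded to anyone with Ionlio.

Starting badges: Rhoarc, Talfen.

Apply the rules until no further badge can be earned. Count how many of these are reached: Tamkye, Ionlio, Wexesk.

1

With Talfen and Rhoarc, Tamkye is earned (Rule 6).
Tamkye: reached.
Ionlio would need Rhoarc, Tamkye, and Sylsel (Rule 4), but Sylsel is never earned.
Wexesk would need Ionlio (Rule 7), but Ionlio is never earned.
Reached: Tamkye — 1 of the 3.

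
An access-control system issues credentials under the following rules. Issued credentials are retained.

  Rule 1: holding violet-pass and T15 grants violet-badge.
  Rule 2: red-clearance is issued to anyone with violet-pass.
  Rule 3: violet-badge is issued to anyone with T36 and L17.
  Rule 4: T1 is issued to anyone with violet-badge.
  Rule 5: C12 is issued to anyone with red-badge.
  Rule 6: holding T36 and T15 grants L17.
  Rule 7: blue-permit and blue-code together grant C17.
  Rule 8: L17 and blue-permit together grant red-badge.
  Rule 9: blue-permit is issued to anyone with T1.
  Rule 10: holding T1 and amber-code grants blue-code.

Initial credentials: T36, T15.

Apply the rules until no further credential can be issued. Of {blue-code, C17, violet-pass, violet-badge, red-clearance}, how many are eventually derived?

Holding T36 and T15 grants L17 (Rule 6).
Holding T36 and L17 grants violet-badge (Rule 3).
blue-code would need T1 and amber-code (Rule 10), but amber-code is never granted.
C17 would need blue-permit and blue-code (Rule 7), but blue-code is never granted.
No rule produces violet-pass, and it is not given.
violet-badge: reached.
red-clearance would need violet-pass (Rule 2), but violet-pass is never granted.
Reached: violet-badge — 1 of the 5.

1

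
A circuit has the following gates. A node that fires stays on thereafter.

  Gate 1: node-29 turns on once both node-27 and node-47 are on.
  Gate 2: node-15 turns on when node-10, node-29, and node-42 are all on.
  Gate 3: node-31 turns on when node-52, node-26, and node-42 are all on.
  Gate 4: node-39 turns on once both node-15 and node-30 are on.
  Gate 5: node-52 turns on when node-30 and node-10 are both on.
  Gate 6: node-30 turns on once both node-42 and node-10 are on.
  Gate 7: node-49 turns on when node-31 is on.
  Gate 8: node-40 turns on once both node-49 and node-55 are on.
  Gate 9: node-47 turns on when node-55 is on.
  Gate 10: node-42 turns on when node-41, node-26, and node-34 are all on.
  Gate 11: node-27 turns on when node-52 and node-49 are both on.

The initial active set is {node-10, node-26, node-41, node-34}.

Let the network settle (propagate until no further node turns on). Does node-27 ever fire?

Yes

Gate 10: node-41, node-26, and node-34 on → node-42 on.
Gate 6: node-42 and node-10 on → node-30 on.
Gate 5: node-30 and node-10 on → node-52 on.
Gate 3: node-52, node-26, and node-42 on → node-31 on.
node-31 is on, so node-49 turns on (Gate 7).
node-52 and node-49 are on, so node-27 turns on (Gate 11).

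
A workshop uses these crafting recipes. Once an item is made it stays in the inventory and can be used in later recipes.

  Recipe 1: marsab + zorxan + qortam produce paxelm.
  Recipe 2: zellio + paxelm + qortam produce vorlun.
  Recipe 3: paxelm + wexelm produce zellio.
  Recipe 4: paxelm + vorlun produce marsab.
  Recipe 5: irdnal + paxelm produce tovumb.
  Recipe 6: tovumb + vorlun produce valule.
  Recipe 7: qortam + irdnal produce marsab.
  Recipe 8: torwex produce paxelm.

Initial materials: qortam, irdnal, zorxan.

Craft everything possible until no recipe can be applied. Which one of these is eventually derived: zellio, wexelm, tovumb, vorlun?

tovumb

Using Recipe 7, qortam and irdnal make marsab.
marsab + zorxan + qortam → paxelm (Recipe 1).
Using Recipe 5, irdnal and paxelm make tovumb.
No rule produces wexelm, and it is not given. vorlun would need zellio, paxelm, and qortam (Recipe 2), but zellio is never obtained. zellio would need paxelm and wexelm (Recipe 3), but wexelm is never obtained.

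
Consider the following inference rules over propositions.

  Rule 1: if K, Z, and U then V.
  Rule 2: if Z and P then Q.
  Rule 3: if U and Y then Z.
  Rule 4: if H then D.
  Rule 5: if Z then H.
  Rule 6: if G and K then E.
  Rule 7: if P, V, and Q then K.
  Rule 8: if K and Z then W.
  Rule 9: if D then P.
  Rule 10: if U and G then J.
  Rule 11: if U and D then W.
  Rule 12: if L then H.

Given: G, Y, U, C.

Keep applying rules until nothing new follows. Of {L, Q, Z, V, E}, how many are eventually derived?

U and Y hold, so Z follows (Rule 3).
Z holds, so H follows (Rule 5).
From H, Rule 4 gives D.
From D, Rule 9 gives P.
Z and P hold, so Q follows (Rule 2).
No rule produces L, and it is not given.
Q: reached.
Z: reached.
V would need K, Z, and U (Rule 1), but K is never established.
E would need G and K (Rule 6), but K is never established.
Reached: Q and Z — 2 of the 5.

2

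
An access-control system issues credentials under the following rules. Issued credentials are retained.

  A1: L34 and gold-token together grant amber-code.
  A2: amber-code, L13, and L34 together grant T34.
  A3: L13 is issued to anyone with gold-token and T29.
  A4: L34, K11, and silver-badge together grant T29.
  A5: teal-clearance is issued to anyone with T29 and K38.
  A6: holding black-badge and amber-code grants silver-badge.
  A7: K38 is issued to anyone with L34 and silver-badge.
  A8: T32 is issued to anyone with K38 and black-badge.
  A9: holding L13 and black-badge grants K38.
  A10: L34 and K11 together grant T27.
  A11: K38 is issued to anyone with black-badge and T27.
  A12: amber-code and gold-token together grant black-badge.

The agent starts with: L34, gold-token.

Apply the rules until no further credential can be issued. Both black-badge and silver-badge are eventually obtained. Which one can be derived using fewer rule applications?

black-badge: Holding L34 and gold-token grants amber-code (A1). Holding amber-code and gold-token grants black-badge (A12). [2 rule applications]
silver-badge: Holding L34 and gold-token grants amber-code (A1). Holding amber-code and gold-token grants black-badge (A12). Holding black-badge and amber-code grants silver-badge (A6). [3 rule applications]
black-badge needs fewer.

black-badge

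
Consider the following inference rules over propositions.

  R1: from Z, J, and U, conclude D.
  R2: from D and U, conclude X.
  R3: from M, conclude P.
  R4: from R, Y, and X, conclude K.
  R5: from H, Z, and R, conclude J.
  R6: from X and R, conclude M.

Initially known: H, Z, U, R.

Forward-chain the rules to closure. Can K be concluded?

No

K would need R, Y, and X (R4), but Y is never established.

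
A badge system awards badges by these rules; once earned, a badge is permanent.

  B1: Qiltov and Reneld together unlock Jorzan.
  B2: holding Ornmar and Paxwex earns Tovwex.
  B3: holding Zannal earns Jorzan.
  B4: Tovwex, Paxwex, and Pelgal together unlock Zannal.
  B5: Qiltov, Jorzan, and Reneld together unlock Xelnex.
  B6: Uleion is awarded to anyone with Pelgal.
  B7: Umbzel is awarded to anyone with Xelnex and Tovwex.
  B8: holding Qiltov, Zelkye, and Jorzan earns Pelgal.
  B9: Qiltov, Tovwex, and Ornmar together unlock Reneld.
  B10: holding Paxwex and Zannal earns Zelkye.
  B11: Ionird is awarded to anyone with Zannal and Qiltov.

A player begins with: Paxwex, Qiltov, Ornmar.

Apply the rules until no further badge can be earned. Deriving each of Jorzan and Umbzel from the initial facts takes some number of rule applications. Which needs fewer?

Jorzan

Jorzan: With Ornmar and Paxwex, Tovwex is earned (B2). With Qiltov, Tovwex, and Ornmar, Reneld is earned (B9). With Qiltov and Reneld, Jorzan is earned (B1). [3 rule applications]
Umbzel: With Ornmar and Paxwex, Tovwex is earned (B2). With Qiltov, Tovwex, and Ornmar, Reneld is earned (B9). With Qiltov and Reneld, Jorzan is earned (B1). With Qiltov, Jorzan, and Reneld, Xelnex is earned (B5). With Xelnex and Tovwex, Umbzel is earned (B7). [5 rule applications]
Jorzan needs fewer.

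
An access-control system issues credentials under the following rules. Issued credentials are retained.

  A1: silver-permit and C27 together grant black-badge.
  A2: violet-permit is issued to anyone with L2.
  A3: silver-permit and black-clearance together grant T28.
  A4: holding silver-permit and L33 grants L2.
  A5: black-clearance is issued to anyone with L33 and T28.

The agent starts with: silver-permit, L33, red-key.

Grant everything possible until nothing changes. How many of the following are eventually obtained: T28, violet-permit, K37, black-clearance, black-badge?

1

Holding silver-permit and L33 grants L2 (A4).
Holding L2 grants violet-permit (A2).
T28 would need silver-permit and black-clearance (A3), but black-clearance is never granted.
violet-permit: reached.
No rule produces K37, and it is not given.
black-clearance would need L33 and T28 (A5), but T28 is never granted.
black-badge would need silver-permit and C27 (A1), but C27 is never granted.
Reached: violet-permit — 1 of the 5.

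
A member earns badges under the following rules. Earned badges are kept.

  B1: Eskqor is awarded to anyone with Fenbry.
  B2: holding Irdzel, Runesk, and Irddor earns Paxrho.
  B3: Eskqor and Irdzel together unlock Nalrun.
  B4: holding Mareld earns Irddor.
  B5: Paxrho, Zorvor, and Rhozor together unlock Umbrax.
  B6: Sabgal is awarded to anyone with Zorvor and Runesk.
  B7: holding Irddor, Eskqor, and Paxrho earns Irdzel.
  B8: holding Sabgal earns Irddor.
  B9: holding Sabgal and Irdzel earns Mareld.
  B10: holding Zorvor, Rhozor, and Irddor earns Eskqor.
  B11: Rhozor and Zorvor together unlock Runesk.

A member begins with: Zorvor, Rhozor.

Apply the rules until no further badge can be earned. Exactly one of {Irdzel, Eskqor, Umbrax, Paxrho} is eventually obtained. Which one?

With Rhozor and Zorvor, Runesk is earned (B11).
With Zorvor and Runesk, Sabgal is earned (B6).
With Sabgal, Irddor is earned (B8).
With Zorvor, Rhozor, and Irddor, Eskqor is earned (B10).
Irdzel would need Irddor, Eskqor, and Paxrho (B7), but Paxrho is never earned. Umbrax would need Paxrho, Zorvor, and Rhozor (B5), but Paxrho is never earned. Paxrho would need Irdzel, Runesk, and Irddor (B2), but Irdzel is never earned.

Eskqor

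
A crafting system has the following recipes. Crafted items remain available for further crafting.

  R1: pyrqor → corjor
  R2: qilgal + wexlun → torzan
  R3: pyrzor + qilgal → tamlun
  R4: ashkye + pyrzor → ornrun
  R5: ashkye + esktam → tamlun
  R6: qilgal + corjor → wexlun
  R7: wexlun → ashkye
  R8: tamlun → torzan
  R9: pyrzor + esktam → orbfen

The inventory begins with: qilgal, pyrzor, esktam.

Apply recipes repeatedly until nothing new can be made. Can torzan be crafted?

pyrzor + qilgal → tamlun (R3).
Using R8, tamlun makes torzan.

Yes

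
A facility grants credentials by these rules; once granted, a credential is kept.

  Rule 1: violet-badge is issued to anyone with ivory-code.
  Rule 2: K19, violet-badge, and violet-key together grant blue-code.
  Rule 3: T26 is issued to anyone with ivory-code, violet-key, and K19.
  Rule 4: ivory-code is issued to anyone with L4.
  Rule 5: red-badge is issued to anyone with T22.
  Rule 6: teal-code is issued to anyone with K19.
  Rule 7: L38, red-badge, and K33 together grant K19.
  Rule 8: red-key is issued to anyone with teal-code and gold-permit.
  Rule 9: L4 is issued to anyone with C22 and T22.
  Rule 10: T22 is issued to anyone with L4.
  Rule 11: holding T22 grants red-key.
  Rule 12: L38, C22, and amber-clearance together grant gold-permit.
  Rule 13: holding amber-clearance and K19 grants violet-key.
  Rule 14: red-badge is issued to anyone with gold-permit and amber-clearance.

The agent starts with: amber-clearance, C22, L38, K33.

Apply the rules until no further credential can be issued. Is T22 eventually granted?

No

T22 would need L4 (Rule 10), but L4 is never granted.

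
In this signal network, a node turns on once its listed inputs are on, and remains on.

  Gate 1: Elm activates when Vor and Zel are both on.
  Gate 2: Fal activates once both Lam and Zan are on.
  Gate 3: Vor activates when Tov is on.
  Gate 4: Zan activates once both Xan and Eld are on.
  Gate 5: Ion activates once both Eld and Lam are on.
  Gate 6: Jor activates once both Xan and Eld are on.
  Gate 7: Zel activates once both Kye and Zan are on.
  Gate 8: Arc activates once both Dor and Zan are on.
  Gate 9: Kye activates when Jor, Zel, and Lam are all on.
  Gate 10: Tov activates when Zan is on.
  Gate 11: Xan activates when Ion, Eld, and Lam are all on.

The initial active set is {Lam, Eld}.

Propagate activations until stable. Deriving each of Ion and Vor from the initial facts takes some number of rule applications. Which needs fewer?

Ion: Gate 5: Eld and Lam on → Ion on. [1 rule application]
Vor: Eld and Lam are on, so Ion activates (Gate 5). Gate 11: Ion, Eld, and Lam on → Xan on. Xan and Eld are on, so Zan activates (Gate 4). Gate 10: Zan on → Tov on. Tov is on, so Vor activates (Gate 3). [5 rule applications]
Ion needs fewer.

Ion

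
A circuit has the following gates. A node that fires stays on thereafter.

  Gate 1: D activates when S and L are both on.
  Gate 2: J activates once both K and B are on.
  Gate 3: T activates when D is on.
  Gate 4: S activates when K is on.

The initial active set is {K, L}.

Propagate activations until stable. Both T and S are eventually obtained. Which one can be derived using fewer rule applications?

S

S: K is on, so S activates (Gate 4). [1 rule application]
T: K is on, so S activates (Gate 4). S and L are on, so D activates (Gate 1). D is on, so T activates (Gate 3). [3 rule applications]
S needs fewer.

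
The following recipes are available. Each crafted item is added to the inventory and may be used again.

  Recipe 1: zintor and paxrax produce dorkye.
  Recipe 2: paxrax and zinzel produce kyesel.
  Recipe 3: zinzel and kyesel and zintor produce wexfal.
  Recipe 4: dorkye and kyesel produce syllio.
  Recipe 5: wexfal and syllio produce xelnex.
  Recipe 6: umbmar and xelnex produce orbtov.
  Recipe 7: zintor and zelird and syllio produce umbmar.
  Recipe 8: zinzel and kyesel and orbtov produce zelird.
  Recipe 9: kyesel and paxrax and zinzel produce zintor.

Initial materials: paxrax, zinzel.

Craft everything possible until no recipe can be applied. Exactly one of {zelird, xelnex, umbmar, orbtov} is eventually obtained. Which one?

xelnex

Using Recipe 2, paxrax and zinzel make kyesel.
Using Recipe 9, kyesel, paxrax, and zinzel make zintor.
zinzel and kyesel and zintor → wexfal (Recipe 3).
Using Recipe 1, zintor and paxrax make dorkye.
Using Recipe 4, dorkye and kyesel make syllio.
Using Recipe 5, wexfal and syllio make xelnex.
zelird would need zinzel, kyesel, and orbtov (Recipe 8), but orbtov is never obtained. orbtov would need umbmar and xelnex (Recipe 6), but umbmar is never obtained. umbmar would need zintor, zelird, and syllio (Recipe 7), but zelird is never obtained.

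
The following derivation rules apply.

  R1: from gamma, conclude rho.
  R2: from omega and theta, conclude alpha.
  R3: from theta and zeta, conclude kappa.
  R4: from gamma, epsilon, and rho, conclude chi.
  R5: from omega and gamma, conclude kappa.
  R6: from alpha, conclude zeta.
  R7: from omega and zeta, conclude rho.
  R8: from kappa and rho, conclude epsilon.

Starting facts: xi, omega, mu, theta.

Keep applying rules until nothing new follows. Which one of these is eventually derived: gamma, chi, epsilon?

From omega and theta, R2 gives alpha.
From alpha, R6 gives zeta.
theta and zeta hold, so kappa follows (R3).
From omega and zeta, R7 gives rho.
From kappa and rho, R8 gives epsilon.
No rule produces gamma, and it is not given. chi would need gamma, epsilon, and rho (R4), but gamma is never established.

epsilon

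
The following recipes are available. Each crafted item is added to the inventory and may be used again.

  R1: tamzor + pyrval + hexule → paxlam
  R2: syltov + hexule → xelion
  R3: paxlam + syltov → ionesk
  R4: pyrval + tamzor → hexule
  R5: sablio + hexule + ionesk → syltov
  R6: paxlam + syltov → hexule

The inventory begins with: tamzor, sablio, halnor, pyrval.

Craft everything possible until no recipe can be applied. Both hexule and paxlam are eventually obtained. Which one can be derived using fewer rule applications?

hexule

hexule: Using R4, pyrval and tamzor make hexule. [1 rule application]
paxlam: pyrval + tamzor → hexule (R4). Using R1, tamzor, pyrval, and hexule make paxlam. [2 rule applications]
hexule needs fewer.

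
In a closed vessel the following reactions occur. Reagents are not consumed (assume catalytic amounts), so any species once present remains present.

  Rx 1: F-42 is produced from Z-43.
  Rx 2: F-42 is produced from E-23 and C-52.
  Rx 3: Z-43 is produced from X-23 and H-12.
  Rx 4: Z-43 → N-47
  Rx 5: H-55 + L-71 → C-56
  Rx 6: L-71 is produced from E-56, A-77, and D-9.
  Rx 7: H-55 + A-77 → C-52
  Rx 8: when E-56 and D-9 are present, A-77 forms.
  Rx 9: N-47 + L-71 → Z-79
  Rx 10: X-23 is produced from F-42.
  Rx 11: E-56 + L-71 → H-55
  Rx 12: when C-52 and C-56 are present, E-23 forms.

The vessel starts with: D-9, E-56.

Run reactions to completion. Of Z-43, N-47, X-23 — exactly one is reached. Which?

X-23

E-56 and D-9 present → A-77 forms (Rx 8).
E-56, A-77, and D-9 present → L-71 forms (Rx 6).
E-56 and L-71 present → H-55 forms (Rx 11).
H-55 and L-71 present → C-56 forms (Rx 5).
H-55 and A-77 present → C-52 forms (Rx 7).
C-52 and C-56 present → E-23 forms (Rx 12).
E-23 and C-52 present → F-42 forms (Rx 2).
F-42 present → X-23 forms (Rx 10).
N-47 would need Z-43 (Rx 4), but Z-43 never forms. Z-43 would need X-23 and H-12 (Rx 3), but H-12 never forms.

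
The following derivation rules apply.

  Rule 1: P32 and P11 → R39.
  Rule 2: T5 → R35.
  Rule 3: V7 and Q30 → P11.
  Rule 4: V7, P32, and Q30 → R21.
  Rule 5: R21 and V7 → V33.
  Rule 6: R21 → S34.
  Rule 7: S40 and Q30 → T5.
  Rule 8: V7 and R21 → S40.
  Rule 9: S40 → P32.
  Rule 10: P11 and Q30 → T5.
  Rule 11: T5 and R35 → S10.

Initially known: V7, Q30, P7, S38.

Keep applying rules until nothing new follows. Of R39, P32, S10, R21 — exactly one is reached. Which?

S10

V7 and Q30 hold, so P11 follows (Rule 3).
P11 and Q30 hold, so T5 follows (Rule 10).
From T5, Rule 2 gives R35.
From T5 and R35, Rule 11 gives S10.
R21 would need V7, P32, and Q30 (Rule 4), but P32 is never established. P32 would need S40 (Rule 9), but S40 is never established. R39 would need P32 and P11 (Rule 1), but P32 is never established.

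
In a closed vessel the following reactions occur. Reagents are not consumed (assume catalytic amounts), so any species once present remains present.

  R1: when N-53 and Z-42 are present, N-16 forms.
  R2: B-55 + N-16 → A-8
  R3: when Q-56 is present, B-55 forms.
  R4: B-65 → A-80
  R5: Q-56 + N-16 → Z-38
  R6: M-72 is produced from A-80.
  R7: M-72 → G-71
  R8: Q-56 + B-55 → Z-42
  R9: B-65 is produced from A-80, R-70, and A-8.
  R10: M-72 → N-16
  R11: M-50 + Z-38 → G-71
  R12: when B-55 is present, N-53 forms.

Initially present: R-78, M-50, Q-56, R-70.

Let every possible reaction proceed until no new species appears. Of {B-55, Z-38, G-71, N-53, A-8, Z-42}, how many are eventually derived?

Q-56 present → B-55 forms (R3).
B-55 present → N-53 forms (R12).
Q-56 and B-55 present → Z-42 forms (R8).
N-53 and Z-42 present → N-16 forms (R1).
B-55 and N-16 present → A-8 forms (R2).
Q-56 and N-16 present → Z-38 forms (R5).
M-50 and Z-38 present → G-71 forms (R11).
B-55: reached.
Z-38: reached.
G-71: reached.
N-53: reached.
A-8: reached.
Z-42: reached.
All 6 are reached.

6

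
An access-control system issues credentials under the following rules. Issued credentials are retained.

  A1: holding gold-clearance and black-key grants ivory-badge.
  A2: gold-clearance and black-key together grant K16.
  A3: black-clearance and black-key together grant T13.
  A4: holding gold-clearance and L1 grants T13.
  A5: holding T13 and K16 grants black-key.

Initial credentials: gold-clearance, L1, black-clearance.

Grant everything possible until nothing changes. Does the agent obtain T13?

Yes

Holding gold-clearance and L1 grants T13 (A4).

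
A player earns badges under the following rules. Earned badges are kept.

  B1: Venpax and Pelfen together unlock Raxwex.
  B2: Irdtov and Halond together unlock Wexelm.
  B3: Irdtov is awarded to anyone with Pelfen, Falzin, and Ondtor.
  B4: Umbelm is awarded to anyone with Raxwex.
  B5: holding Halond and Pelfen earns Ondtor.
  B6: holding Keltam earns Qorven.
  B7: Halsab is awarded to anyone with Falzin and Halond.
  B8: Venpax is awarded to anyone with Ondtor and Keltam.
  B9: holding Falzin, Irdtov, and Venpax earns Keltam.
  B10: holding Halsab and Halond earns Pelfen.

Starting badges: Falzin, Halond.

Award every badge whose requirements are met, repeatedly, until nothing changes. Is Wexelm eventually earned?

With Falzin and Halond, Halsab is earned (B7).
With Halsab and Halond, Pelfen is earned (B10).
With Halond and Pelfen, Ondtor is earned (B5).
With Pelfen, Falzin, and Ondtor, Irdtov is earned (B3).
With Irdtov and Halond, Wexelm is earned (B2).

Yes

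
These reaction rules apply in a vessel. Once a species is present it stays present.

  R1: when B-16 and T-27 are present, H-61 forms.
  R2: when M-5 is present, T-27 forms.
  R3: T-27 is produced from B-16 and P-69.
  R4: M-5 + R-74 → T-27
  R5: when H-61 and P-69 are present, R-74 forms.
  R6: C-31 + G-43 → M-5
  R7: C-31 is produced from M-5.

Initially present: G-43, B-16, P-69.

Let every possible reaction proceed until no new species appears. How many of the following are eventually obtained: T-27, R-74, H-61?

B-16 and P-69 present → T-27 forms (R3).
B-16 and T-27 present → H-61 forms (R1).
H-61 and P-69 present → R-74 forms (R5).
T-27: reached.
R-74: reached.
H-61: reached.
All 3 are reached.

3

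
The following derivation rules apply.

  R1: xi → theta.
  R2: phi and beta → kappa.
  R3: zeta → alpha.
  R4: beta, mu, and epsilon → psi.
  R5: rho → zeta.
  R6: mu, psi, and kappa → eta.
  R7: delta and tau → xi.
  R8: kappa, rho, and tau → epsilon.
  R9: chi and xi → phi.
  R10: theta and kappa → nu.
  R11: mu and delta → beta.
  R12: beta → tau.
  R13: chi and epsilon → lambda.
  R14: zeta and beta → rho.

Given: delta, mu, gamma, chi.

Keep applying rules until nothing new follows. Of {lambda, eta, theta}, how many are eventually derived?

1

mu and delta hold, so beta follows (R11).
From beta, R12 gives tau.
From delta and tau, R7 gives xi.
xi holds, so theta follows (R1).
lambda would need chi and epsilon (R13), but epsilon is never established.
eta would need mu, psi, and kappa (R6), but psi is never established.
theta: reached.
Reached: theta — 1 of the 3.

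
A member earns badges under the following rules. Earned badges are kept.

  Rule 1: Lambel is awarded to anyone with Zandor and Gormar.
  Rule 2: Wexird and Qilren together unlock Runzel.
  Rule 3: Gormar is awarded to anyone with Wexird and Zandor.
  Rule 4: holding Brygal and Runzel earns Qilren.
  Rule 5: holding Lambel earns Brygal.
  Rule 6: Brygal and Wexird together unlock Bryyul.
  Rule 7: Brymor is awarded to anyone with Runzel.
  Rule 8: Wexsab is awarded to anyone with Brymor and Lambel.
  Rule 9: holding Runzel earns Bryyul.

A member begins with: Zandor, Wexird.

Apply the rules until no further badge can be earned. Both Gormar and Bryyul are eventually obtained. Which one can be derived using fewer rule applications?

Gormar

Gormar: With Wexird and Zandor, Gormar is earned (Rule 3). [1 rule application]
Bryyul: With Wexird and Zandor, Gormar is earned (Rule 3). With Zandor and Gormar, Lambel is earned (Rule 1). With Lambel, Brygal is earned (Rule 5). With Brygal and Wexird, Bryyul is earned (Rule 6). [4 rule applications]
Gormar needs fewer.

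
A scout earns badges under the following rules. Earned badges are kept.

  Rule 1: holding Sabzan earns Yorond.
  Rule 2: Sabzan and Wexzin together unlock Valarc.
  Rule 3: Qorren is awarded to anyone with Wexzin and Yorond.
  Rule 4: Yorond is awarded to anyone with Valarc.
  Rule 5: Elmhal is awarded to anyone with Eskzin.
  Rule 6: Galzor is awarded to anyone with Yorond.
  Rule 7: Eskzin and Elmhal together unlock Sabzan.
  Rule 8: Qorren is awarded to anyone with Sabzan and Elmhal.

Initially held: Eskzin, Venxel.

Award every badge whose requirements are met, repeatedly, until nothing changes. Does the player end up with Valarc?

No

Valarc would need Sabzan and Wexzin (Rule 2), but Wexzin is never earned.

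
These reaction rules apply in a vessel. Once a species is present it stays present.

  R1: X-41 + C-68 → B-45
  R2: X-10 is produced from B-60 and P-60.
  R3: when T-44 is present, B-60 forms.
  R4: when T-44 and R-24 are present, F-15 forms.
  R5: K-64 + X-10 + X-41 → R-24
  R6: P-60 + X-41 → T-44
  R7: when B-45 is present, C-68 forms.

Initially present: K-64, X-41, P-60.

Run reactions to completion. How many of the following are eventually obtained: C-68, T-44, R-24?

2

P-60 and X-41 present → T-44 forms (R6).
T-44 present → B-60 forms (R3).
B-60 and P-60 present → X-10 forms (R2).
K-64, X-10, and X-41 present → R-24 forms (R5).
C-68 would need B-45 (R7), but B-45 never forms.
T-44: reached.
R-24: reached.
Reached: T-44 and R-24 — 2 of the 3.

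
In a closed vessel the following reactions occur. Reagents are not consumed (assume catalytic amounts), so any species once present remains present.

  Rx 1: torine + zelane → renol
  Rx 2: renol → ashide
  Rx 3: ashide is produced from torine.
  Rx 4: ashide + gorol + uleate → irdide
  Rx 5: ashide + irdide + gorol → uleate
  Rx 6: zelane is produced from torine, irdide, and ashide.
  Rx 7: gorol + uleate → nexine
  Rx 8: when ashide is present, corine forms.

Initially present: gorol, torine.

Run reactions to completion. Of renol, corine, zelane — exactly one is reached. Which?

corine

torine present → ashide forms (Rx 3).
ashide present → corine forms (Rx 8).
renol would need torine and zelane (Rx 1), but zelane never forms. zelane would need torine, irdide, and ashide (Rx 6), but irdide never forms.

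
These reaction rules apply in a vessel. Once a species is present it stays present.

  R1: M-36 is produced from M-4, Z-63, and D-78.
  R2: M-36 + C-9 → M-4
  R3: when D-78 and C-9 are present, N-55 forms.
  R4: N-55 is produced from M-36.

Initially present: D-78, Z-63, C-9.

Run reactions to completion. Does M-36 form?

M-36 would need M-4, Z-63, and D-78 (R1), but M-4 never forms.

No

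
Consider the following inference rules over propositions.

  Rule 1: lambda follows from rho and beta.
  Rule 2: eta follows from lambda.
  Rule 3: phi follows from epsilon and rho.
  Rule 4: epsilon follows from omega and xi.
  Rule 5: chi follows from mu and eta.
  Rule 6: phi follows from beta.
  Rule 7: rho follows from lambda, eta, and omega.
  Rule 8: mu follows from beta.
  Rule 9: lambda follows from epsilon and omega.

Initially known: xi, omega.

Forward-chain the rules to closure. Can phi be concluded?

Yes

From omega and xi, Rule 4 gives epsilon.
epsilon and omega hold, so lambda follows (Rule 9).
From lambda, Rule 2 gives eta.
lambda, eta, and omega hold, so rho follows (Rule 7).
From epsilon and rho, Rule 3 gives phi.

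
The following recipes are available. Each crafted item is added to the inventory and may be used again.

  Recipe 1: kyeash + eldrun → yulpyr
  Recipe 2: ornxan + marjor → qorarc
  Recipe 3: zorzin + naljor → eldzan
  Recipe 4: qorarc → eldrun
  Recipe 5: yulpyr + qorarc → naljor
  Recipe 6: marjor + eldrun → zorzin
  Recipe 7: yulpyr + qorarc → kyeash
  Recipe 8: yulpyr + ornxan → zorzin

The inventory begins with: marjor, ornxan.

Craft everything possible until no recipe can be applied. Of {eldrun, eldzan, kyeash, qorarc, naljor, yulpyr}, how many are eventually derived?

Using Recipe 2, ornxan and marjor make qorarc.
qorarc → eldrun (Recipe 4).
eldrun: reached.
eldzan would need zorzin and naljor (Recipe 3), but naljor is never obtained.
kyeash would need yulpyr and qorarc (Recipe 7), but yulpyr is never obtained.
qorarc: reached.
naljor would need yulpyr and qorarc (Recipe 5), but yulpyr is never obtained.
yulpyr would need kyeash and eldrun (Recipe 1), but kyeash is never obtained.
Reached: eldrun and qorarc — 2 of the 6.

2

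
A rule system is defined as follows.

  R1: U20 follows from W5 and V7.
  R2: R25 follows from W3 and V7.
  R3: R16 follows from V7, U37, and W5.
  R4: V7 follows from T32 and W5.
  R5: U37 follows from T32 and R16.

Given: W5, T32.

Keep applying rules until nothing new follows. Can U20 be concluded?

Yes

From T32 and W5, R4 gives V7.
From W5 and V7, R1 gives U20.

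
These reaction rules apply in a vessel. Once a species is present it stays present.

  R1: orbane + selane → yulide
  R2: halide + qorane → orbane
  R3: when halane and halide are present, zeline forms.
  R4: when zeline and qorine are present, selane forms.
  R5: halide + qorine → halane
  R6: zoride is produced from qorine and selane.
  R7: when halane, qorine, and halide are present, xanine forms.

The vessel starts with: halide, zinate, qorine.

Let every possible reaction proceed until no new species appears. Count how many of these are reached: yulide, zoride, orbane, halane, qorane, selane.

halide and qorine present → halane forms (R5).
halane and halide present → zeline forms (R3).
zeline and qorine present → selane forms (R4).
qorine and selane present → zoride forms (R6).
yulide would need orbane and selane (R1), but orbane never forms.
zoride: reached.
orbane would need halide and qorane (R2), but qorane never forms.
halane: reached.
No rule produces qorane, and it is not given.
selane: reached.
Reached: zoride, halane, and selane — 3 of the 6.

3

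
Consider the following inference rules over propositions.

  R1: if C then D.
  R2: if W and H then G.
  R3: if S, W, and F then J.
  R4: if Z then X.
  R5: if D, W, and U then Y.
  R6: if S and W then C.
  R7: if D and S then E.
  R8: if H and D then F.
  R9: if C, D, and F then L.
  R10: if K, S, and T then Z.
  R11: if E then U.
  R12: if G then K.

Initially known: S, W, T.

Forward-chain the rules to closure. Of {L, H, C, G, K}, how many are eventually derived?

S and W hold, so C follows (R6).
L would need C, D, and F (R9), but F is never established.
No rule produces H, and it is not given.
C: reached.
G would need W and H (R2), but H is never established.
K would need G (R12), but G is never established.
Reached: C — 1 of the 5.

1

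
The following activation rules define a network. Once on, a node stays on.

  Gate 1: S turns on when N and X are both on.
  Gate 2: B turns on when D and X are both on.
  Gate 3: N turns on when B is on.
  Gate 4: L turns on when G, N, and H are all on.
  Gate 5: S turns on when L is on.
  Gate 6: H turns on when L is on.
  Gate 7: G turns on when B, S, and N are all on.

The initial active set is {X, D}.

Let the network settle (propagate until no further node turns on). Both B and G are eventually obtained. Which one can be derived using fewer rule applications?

B: Gate 2: D and X on → B on. [1 rule application]
G: D and X are on, so B turns on (Gate 2). Gate 3: B on → N on. N and X are on, so S turns on (Gate 1). Gate 7: B, S, and N on → G on. [4 rule applications]
B needs fewer.

B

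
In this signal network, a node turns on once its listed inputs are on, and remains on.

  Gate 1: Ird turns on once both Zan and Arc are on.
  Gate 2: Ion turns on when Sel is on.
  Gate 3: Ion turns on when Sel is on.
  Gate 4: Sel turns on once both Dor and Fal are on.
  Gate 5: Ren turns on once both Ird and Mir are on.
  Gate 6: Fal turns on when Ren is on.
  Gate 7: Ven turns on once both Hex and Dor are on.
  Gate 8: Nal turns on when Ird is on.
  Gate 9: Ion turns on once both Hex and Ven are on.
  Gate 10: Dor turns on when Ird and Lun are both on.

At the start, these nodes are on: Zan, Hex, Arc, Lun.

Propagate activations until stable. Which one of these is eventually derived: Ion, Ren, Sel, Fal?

Ion

Gate 1: Zan and Arc on → Ird on.
Ird and Lun are on, so Dor turns on (Gate 10).
Hex and Dor are on, so Ven turns on (Gate 7).
Gate 9: Hex and Ven on → Ion on.
Ren would need Ird and Mir (Gate 5), but Mir never turns on. Fal would need Ren (Gate 6), but Ren never turns on. Sel would need Dor and Fal (Gate 4), but Fal never turns on.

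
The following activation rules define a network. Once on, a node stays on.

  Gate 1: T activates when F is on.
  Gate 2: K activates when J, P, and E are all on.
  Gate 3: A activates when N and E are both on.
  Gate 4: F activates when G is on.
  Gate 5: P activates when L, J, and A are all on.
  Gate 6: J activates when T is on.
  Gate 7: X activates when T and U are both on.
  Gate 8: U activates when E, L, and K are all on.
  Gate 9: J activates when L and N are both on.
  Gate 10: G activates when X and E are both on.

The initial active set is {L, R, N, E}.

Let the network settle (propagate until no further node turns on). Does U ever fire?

Yes

Gate 9: L and N on → J on.
N and E are on, so A activates (Gate 3).
L, J, and A are on, so P activates (Gate 5).
J, P, and E are on, so K activates (Gate 2).
Gate 8: E, L, and K on → U on.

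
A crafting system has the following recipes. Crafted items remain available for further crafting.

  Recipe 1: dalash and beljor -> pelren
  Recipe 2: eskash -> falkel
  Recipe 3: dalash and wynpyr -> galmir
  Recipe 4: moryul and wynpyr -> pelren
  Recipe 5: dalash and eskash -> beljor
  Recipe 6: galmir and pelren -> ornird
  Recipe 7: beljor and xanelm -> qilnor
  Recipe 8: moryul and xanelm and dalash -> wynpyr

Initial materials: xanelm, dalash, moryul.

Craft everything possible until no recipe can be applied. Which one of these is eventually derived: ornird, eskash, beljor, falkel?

ornird

Using Recipe 8, moryul, xanelm, and dalash make wynpyr.
dalash and wynpyr -> galmir (Recipe 3).
Using Recipe 4, moryul and wynpyr make pelren.
galmir and pelren -> ornird (Recipe 6).
beljor would need dalash and eskash (Recipe 5), but eskash is never obtained. falkel would need eskash (Recipe 2), but eskash is never obtained. No rule produces eskash, and it is not given.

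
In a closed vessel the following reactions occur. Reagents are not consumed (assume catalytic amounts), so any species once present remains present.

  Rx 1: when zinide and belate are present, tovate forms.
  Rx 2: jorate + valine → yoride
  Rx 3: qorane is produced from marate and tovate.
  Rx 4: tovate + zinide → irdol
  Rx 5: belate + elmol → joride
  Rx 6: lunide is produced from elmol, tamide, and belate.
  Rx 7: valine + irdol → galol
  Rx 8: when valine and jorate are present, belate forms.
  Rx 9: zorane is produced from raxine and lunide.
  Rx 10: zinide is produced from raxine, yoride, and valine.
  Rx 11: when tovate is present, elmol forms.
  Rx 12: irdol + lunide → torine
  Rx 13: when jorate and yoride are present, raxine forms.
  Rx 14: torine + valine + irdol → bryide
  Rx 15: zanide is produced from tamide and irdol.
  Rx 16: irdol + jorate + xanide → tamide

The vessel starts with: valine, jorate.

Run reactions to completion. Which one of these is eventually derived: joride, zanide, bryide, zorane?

jorate and valine present → yoride forms (Rx 2).
valine and jorate present → belate forms (Rx 8).
jorate and yoride present → raxine forms (Rx 13).
raxine, yoride, and valine present → zinide forms (Rx 10).
zinide and belate present → tovate forms (Rx 1).
tovate present → elmol forms (Rx 11).
belate and elmol present → joride forms (Rx 5).
zorane would need raxine and lunide (Rx 9), but lunide never forms. bryide would need torine, valine, and irdol (Rx 14), but torine never forms. zanide would need tamide and irdol (Rx 15), but tamide never forms.

joride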